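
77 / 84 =0.92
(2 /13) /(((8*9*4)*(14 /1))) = 1 /26208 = 0.00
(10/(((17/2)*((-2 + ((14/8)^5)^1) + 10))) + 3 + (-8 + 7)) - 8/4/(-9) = 2894660/1274949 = 2.27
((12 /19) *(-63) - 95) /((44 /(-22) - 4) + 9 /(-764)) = 1956604 /87267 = 22.42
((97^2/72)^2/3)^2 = 7837433594376961/241864704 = 32404205.59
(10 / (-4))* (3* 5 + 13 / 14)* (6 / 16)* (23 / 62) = -76935 / 13888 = -5.54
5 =5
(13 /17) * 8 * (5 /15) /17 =104 /867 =0.12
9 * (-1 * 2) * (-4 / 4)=18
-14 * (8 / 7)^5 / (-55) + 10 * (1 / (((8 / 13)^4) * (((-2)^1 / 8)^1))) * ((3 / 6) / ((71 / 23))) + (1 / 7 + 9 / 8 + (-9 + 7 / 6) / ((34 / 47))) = -26558875849631 / 489647262720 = -54.24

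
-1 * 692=-692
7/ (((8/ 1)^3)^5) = 7/ 35184372088832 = 0.00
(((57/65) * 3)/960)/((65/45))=513/270400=0.00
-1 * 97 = -97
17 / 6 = 2.83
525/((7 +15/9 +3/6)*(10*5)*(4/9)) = 567/220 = 2.58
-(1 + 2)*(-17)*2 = 102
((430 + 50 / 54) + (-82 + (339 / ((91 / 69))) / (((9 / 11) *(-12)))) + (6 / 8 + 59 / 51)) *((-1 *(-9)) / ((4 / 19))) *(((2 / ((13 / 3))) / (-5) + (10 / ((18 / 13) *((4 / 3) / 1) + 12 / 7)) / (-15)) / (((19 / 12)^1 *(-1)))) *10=239503881941 / 9773946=24504.32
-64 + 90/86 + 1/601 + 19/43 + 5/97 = -156568950/2506771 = -62.46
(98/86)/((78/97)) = 4753/3354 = 1.42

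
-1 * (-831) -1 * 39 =792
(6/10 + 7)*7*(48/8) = 1596/5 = 319.20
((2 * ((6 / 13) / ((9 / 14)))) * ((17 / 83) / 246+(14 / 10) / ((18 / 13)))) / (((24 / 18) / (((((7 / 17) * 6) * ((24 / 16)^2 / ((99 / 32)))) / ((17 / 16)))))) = 3887736832 / 2109536715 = 1.84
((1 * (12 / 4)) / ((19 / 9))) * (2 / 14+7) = 1350 / 133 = 10.15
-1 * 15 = -15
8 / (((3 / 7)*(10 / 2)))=56 / 15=3.73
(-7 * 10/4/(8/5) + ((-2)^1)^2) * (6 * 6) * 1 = -999/4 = -249.75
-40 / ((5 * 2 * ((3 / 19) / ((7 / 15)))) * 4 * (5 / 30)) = -266 / 15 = -17.73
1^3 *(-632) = -632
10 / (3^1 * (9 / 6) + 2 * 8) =20 / 41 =0.49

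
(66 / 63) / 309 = 22 / 6489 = 0.00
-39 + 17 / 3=-33.33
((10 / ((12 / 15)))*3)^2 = 5625 / 4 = 1406.25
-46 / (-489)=46 / 489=0.09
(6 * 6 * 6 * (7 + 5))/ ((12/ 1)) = 216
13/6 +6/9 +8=65/6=10.83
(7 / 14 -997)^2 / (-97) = -3972049 / 388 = -10237.24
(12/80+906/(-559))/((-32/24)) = 49329/44720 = 1.10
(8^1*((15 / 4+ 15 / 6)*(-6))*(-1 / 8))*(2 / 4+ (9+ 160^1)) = 25425 / 4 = 6356.25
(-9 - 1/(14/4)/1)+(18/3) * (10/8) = -25/14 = -1.79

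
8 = 8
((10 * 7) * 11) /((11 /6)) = 420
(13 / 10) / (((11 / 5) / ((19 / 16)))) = 247 / 352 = 0.70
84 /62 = 42 /31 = 1.35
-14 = -14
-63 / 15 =-21 / 5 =-4.20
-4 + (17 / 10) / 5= -183 / 50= -3.66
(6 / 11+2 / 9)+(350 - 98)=25024 / 99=252.77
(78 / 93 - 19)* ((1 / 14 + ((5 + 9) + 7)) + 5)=-205495 / 434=-473.49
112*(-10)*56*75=-4704000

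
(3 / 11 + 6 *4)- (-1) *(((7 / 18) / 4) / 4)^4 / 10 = 24.27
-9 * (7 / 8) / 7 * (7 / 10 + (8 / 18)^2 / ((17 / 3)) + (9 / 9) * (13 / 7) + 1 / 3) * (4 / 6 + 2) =-93991 / 10710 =-8.78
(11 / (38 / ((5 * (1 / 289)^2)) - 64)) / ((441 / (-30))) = -0.00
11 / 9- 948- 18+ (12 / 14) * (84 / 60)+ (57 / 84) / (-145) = -963.58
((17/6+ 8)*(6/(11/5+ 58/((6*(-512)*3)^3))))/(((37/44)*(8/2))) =1399179549081600/159291210197771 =8.78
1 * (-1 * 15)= -15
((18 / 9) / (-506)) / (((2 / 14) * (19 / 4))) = -28 / 4807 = -0.01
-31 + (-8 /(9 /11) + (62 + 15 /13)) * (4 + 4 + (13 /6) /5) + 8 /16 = 147293 /351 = 419.64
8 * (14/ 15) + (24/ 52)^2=7.68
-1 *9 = -9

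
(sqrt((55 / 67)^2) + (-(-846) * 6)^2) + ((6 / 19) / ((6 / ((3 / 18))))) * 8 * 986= 98399765927 / 3819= 25765846.01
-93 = -93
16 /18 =8 /9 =0.89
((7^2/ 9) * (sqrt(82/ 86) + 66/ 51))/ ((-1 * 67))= -1078/ 10251 - 49 * sqrt(1763)/ 25929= -0.18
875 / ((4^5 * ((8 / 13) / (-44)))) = -125125 / 2048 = -61.10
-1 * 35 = -35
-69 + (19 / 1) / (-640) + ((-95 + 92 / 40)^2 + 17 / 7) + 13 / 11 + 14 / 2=2102992141 / 246400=8534.87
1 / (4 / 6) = 3 / 2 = 1.50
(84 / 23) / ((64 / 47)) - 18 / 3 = -1221 / 368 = -3.32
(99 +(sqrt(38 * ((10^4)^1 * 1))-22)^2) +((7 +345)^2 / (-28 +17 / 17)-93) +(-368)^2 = 13805774 / 27-4400 * sqrt(38) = 484201.54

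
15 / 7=2.14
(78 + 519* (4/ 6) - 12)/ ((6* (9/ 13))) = 2678/ 27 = 99.19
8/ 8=1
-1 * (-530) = 530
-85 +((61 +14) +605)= 595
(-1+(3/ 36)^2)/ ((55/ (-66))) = 143/ 120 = 1.19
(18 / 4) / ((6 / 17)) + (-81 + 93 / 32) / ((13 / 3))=-2193 / 416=-5.27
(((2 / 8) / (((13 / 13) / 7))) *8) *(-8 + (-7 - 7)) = -308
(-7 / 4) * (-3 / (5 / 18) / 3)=63 / 10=6.30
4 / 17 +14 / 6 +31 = 1712 / 51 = 33.57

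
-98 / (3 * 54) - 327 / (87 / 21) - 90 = -169.54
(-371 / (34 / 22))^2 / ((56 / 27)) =64239021 / 2312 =27785.04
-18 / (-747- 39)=3 / 131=0.02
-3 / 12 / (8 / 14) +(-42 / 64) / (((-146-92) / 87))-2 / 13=-4971 / 14144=-0.35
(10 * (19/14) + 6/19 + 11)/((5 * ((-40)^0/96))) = 63552/133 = 477.83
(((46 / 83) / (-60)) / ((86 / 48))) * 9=-828 / 17845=-0.05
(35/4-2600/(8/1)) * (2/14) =-45.18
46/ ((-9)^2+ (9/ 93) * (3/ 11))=7843/ 13815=0.57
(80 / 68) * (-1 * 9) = -180 / 17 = -10.59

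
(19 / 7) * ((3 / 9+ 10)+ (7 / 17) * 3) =11210 / 357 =31.40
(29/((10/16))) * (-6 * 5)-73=-1465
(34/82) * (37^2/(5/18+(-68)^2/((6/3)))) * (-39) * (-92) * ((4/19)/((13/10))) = 4624810560/32422759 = 142.64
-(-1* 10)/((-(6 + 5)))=-10/11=-0.91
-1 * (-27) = 27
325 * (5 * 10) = 16250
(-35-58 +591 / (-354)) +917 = 97035 / 118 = 822.33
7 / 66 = 0.11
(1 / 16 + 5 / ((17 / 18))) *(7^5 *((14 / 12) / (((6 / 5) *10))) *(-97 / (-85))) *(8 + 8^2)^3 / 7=769602546972 / 1445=532596918.32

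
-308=-308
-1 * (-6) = 6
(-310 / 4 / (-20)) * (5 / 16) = 155 / 128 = 1.21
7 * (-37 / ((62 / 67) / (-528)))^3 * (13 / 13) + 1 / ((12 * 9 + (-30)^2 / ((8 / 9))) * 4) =8794502022695691130975 / 133523262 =65864942864380.37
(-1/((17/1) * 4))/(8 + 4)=-0.00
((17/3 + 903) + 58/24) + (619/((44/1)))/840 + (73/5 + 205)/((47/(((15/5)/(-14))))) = 526983647/579040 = 910.10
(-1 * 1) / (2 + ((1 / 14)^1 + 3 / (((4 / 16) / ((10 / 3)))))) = -14 / 589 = -0.02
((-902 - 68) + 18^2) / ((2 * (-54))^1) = 323 / 54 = 5.98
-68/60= -17/15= -1.13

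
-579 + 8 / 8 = -578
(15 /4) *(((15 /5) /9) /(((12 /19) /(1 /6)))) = 95 /288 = 0.33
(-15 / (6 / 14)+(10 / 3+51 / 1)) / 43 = 58 / 129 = 0.45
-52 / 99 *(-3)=52 / 33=1.58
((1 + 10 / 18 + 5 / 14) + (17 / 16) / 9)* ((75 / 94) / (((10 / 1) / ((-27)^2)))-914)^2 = 52992417914623 / 35626752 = 1487433.32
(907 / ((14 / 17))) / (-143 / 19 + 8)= 292961 / 126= 2325.09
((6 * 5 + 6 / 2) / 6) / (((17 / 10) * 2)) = 55 / 34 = 1.62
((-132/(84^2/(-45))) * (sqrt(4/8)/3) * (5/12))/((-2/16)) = -0.66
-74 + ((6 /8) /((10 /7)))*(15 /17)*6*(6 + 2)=-880 /17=-51.76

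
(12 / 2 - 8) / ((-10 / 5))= 1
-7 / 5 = -1.40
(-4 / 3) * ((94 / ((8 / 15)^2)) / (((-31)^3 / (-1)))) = -3525 / 238328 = -0.01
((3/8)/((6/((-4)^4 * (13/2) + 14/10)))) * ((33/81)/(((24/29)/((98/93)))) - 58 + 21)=-9153479731/2410560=-3797.24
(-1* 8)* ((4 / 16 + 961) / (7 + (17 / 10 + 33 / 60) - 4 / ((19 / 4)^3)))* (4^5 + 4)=-216890359520 / 252759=-858091.54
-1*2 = -2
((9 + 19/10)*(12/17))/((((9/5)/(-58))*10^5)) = -3161/1275000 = -0.00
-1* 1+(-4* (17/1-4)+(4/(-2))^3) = -61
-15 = -15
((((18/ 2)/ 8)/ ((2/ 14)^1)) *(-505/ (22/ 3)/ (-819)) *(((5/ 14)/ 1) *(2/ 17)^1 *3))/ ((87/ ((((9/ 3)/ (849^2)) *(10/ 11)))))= 0.00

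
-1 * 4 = -4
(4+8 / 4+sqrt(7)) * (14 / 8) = 7 * sqrt(7) / 4+21 / 2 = 15.13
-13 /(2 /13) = -169 /2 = -84.50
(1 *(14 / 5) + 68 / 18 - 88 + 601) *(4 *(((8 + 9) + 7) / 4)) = 187048 / 15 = 12469.87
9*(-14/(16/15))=-945/8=-118.12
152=152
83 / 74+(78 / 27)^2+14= 140663 / 5994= 23.47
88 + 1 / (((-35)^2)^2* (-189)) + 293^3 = 7134086355440624 / 283618125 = 25153845.00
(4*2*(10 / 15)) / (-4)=-4 / 3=-1.33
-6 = -6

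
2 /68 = 1 /34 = 0.03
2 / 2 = 1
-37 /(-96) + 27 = 2629 /96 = 27.39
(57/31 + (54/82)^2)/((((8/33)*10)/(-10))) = -488466/52111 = -9.37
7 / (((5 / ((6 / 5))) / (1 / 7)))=6 / 25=0.24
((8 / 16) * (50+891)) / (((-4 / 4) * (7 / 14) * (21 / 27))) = -8469 / 7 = -1209.86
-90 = -90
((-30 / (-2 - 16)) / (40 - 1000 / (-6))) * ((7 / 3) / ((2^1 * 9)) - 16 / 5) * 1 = -0.02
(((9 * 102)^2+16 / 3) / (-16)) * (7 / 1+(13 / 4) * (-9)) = 56252183 / 48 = 1171920.48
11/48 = 0.23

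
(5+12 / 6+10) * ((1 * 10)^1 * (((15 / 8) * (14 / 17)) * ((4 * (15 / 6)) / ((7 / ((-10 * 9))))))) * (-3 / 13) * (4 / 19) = 405000 / 247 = 1639.68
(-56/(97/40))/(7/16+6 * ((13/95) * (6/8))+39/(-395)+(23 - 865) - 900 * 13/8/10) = 268979200/11499780389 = 0.02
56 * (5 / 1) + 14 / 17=4774 / 17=280.82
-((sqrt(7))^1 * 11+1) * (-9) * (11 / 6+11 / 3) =99 / 2+1089 * sqrt(7) / 2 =1490.11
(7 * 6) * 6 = 252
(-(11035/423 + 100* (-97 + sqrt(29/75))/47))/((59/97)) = 7397705/24957-1940* sqrt(87)/8319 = 294.24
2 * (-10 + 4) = -12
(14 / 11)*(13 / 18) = 91 / 99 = 0.92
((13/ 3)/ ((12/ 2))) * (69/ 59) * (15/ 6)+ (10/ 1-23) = -7709/ 708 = -10.89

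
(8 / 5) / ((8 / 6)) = 6 / 5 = 1.20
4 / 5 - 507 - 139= -3226 / 5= -645.20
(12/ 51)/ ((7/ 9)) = 36/ 119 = 0.30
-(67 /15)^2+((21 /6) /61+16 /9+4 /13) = -2118293 /118950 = -17.81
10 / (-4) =-5 / 2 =-2.50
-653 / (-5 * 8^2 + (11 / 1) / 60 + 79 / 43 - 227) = 1684740 / 1406047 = 1.20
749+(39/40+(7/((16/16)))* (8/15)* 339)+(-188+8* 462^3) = 31555634063/40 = 788890851.58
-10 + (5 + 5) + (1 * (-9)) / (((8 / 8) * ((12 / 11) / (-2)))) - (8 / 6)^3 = 763 / 54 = 14.13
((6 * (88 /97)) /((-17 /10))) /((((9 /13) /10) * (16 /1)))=-14300 /4947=-2.89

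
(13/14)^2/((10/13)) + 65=129597/1960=66.12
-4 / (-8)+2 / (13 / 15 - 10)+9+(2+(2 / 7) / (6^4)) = 7010525 / 621432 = 11.28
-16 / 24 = -2 / 3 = -0.67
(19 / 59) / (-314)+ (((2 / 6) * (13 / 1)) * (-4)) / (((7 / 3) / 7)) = -52.00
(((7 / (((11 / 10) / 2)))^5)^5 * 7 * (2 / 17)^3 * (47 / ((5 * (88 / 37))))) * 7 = 7668784778824291442921913951715328000000000000000000000000 / 5855400132985377990306632254793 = 1309694402543649668488208000.00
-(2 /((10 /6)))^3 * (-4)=864 /125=6.91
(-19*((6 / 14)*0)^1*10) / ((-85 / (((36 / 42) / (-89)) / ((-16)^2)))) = 0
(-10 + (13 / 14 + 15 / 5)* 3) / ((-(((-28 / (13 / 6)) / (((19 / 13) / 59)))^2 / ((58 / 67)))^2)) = -2739999025 / 151657126577918244864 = -0.00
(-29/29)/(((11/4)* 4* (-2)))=1/22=0.05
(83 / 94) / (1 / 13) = 11.48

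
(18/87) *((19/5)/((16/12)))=171/290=0.59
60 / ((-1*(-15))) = 4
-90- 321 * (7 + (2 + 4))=-4263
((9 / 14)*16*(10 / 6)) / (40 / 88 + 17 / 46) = 20240 / 973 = 20.80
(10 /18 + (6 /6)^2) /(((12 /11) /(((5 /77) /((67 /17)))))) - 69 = -249557 /3618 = -68.98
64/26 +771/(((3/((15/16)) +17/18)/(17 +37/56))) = 446407823/135772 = 3287.92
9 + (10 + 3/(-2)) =35/2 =17.50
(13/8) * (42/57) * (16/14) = 26/19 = 1.37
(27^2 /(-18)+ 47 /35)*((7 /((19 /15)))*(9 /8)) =-74007 /304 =-243.44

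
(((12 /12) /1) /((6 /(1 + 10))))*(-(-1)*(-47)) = -517 /6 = -86.17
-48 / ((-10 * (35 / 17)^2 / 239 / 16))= 4330.33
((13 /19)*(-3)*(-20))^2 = 1685.32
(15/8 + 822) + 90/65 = 85827/104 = 825.26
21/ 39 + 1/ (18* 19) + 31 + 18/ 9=149125/ 4446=33.54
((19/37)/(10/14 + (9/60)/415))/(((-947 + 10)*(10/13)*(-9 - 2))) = 1435070/15834407039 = 0.00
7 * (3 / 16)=21 / 16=1.31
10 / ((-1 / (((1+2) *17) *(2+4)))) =-3060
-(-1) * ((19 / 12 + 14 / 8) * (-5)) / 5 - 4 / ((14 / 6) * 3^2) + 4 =10 / 21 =0.48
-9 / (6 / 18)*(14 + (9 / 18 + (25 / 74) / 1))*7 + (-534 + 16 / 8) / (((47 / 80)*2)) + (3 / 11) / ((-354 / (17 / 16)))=-117632619099 / 36115552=-3257.12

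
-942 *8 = -7536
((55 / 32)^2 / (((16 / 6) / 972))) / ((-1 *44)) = -200475 / 8192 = -24.47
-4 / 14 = -2 / 7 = -0.29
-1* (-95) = 95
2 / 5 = 0.40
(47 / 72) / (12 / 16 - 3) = -47 / 162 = -0.29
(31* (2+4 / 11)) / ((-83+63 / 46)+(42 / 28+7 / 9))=-83421 / 90343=-0.92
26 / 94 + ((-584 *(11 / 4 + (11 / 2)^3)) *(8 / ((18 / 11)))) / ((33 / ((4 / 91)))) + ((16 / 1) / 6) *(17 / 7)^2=-168994247 / 269451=-627.18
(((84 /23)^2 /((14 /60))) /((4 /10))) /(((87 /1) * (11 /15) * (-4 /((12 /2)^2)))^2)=153090000 /53831569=2.84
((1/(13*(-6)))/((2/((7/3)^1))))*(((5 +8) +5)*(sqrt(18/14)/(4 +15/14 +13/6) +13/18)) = -7/36 - 63*sqrt(7)/3952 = -0.24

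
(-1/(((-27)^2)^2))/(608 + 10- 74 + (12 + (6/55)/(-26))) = -715/211267460817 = -0.00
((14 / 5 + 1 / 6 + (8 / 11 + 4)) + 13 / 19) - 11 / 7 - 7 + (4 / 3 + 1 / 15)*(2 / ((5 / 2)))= 203369 / 219450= 0.93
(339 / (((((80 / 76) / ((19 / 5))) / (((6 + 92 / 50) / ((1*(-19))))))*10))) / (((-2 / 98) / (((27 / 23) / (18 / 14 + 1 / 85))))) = 49688534133 / 22195000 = 2238.73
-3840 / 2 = -1920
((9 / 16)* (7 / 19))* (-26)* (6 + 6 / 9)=-1365 / 38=-35.92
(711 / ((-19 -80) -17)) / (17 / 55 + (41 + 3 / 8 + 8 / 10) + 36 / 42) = -0.14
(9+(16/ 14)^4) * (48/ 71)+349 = 356.24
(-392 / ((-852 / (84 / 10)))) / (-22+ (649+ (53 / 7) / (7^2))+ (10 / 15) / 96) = 67765824 / 10996749445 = 0.01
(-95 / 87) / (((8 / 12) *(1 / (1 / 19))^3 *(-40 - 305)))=1 / 1444722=0.00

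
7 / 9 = 0.78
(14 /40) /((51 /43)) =301 /1020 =0.30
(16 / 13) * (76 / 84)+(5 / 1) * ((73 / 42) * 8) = 6428 / 91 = 70.64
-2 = -2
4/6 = 2/3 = 0.67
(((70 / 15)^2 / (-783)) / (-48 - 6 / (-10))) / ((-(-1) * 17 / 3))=980 / 9464121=0.00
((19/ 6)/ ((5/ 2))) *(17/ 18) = 323/ 270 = 1.20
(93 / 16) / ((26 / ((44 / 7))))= 1023 / 728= 1.41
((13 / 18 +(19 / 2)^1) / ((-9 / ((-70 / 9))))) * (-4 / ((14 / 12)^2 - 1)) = -103040 / 1053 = -97.85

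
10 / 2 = 5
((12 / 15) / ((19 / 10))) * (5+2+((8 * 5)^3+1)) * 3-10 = 1536002 / 19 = 80842.21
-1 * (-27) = 27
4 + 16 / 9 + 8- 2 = 106 / 9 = 11.78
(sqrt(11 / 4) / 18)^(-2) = 1296 / 11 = 117.82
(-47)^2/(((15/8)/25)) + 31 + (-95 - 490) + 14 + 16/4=86752/3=28917.33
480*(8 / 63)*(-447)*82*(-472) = 7381626880 / 7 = 1054518125.71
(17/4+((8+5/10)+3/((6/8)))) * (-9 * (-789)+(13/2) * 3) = 954147/8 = 119268.38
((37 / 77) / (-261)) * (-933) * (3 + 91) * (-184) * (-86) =17116156192 / 6699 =2555031.53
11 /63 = 0.17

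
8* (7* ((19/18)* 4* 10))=21280/9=2364.44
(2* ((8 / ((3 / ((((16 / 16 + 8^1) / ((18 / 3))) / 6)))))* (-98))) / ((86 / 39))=-2548 / 43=-59.26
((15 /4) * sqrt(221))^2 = 49725 /16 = 3107.81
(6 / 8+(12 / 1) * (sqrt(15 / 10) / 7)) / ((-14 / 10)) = -30 * sqrt(6) / 49-15 / 28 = -2.04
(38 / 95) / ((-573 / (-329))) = 658 / 2865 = 0.23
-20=-20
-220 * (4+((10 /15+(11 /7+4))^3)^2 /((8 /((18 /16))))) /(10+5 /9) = -172792.83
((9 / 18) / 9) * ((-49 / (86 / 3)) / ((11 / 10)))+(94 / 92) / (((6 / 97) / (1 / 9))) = 1.75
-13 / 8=-1.62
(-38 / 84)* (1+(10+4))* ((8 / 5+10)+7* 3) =-3097 / 14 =-221.21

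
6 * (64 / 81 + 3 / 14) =1139 / 189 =6.03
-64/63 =-1.02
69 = 69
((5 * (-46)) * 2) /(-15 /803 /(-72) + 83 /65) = -360.17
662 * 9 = 5958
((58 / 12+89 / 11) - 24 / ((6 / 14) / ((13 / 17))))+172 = 159437 / 1122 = 142.10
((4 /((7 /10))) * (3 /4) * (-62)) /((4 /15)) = -6975 /7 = -996.43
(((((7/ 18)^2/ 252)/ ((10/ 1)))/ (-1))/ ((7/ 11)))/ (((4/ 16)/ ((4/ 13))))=-11/ 94770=-0.00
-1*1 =-1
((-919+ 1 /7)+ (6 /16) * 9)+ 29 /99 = -5073809 /5544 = -915.19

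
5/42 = 0.12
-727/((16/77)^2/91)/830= -392244853/212480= -1846.03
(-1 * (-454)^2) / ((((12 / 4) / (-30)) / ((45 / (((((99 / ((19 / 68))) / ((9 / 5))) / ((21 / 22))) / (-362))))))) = -162821369.27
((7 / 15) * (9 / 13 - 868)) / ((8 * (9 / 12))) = -15785 / 234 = -67.46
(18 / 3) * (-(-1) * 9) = 54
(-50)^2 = 2500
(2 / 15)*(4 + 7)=22 / 15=1.47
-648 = -648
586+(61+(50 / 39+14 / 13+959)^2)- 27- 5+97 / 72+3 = 924830.42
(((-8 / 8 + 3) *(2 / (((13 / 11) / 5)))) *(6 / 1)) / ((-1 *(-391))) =1320 / 5083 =0.26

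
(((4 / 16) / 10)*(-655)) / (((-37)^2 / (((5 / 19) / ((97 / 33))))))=-21615 / 20184536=-0.00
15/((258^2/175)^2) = 153125/1476922032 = 0.00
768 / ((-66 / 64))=-8192 / 11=-744.73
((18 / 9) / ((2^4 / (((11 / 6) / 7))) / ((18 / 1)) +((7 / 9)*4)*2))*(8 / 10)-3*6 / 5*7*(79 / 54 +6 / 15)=-417514 / 8925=-46.78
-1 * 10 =-10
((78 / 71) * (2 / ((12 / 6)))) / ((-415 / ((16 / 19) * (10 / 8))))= -312 / 111967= -0.00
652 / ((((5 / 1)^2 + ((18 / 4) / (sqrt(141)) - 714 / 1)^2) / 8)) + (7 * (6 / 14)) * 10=8401849344 * sqrt(141) / 9186517249742641 + 275689505214375230 / 9186517249742641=30.01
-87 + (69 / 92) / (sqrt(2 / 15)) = -87 + 3*sqrt(30) / 8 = -84.95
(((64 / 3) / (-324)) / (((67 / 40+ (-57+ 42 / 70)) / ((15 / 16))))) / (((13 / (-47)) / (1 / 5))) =-1880 / 2305017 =-0.00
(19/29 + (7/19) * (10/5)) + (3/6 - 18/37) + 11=505823/40774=12.41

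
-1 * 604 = -604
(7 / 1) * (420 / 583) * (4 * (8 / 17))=94080 / 9911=9.49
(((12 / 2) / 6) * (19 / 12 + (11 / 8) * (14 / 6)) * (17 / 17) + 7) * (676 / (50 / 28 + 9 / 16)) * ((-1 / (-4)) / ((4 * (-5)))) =-334789 / 7890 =-42.43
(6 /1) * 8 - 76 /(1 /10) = -712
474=474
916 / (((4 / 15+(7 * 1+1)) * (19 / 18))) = 61830 / 589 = 104.97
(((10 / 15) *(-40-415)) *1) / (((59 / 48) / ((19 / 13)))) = -360.68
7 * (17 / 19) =119 / 19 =6.26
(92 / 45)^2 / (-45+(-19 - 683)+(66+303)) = -4232 / 382725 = -0.01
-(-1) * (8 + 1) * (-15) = -135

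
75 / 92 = 0.82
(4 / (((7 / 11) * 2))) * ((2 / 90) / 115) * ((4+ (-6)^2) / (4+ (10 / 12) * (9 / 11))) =3872 / 746235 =0.01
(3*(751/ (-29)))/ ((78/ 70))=-26285/ 377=-69.72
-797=-797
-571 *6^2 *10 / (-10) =20556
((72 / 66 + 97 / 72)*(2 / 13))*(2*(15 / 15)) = 1931 / 2574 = 0.75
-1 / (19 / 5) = -5 / 19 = -0.26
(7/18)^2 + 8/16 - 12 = -3677/324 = -11.35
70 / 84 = 5 / 6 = 0.83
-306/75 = -102/25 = -4.08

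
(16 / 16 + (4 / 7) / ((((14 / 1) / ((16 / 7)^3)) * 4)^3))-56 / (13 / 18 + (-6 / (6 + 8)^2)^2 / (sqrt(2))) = -57794142276781498150095 / 755153372551802697137 + 392073696 * sqrt(2) / 7794004391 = -76.46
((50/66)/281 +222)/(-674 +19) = -2058631/6073815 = -0.34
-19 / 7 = -2.71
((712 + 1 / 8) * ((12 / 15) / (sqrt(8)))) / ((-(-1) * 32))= 5697 * sqrt(2) / 1280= 6.29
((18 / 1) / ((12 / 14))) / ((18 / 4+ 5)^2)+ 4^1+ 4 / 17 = 27420 / 6137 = 4.47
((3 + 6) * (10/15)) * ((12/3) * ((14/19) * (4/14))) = 96/19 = 5.05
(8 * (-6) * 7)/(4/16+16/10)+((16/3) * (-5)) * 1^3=-23120/111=-208.29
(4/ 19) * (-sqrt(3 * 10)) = -1.15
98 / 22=49 / 11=4.45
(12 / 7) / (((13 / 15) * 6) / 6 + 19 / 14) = 360 / 467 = 0.77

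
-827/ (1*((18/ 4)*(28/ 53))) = -43831/ 126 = -347.87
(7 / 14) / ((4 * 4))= 1 / 32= 0.03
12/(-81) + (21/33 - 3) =-746/297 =-2.51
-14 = -14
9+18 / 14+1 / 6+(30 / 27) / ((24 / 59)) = 9967 / 756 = 13.18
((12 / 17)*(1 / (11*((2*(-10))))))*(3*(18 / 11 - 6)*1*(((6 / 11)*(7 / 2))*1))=9072 / 113135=0.08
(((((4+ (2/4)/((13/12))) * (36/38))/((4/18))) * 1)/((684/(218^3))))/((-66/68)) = -15322783128/51623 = -296820.86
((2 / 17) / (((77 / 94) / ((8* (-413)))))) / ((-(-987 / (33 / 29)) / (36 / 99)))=-7552 / 37961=-0.20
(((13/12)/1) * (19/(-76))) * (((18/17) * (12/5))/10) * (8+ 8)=-468/425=-1.10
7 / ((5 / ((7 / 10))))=49 / 50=0.98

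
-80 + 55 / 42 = -78.69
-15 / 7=-2.14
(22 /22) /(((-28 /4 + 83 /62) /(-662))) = 41044 /351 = 116.93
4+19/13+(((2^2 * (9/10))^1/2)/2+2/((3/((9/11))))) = 9877/1430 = 6.91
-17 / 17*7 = -7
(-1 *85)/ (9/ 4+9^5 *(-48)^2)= -340/ 544195593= -0.00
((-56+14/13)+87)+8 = 521/13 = 40.08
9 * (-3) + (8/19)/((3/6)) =-497/19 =-26.16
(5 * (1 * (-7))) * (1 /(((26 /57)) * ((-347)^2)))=-1995 /3130634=-0.00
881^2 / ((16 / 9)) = 6985449 / 16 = 436590.56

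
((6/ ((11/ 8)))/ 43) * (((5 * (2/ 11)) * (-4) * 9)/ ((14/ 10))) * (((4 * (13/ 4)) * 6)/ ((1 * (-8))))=842400/ 36421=23.13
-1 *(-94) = 94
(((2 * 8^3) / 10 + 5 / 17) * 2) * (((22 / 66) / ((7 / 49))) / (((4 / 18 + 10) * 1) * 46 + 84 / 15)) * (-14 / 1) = -1283163 / 91001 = -14.10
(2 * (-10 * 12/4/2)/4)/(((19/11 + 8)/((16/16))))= -165/214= -0.77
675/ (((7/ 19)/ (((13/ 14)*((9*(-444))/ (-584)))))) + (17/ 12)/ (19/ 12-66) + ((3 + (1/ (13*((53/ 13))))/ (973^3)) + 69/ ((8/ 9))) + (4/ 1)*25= 260543439323131076359/ 22039753425141032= 11821.52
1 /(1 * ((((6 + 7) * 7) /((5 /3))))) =5 /273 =0.02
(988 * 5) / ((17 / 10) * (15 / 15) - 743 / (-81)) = 4001400 / 8807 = 454.34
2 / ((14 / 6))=6 / 7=0.86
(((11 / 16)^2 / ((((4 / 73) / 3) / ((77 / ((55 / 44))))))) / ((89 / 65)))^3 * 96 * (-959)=-53694592379695061008837623 / 369606787072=-145274909059598.16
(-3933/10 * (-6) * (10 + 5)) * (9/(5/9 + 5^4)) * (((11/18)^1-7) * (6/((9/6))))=-7327179/563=-13014.53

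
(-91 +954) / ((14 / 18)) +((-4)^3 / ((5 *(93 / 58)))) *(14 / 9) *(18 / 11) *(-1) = 40455757 / 35805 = 1129.89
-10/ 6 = -5/ 3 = -1.67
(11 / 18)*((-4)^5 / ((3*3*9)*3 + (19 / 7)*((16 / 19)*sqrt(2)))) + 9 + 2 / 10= 630784*sqrt(2) / 26036001 + 95817214 / 14464445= 6.66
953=953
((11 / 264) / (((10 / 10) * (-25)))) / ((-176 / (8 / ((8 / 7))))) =7 / 105600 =0.00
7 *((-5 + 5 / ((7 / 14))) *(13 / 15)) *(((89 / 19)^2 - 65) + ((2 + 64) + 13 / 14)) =1568333 / 2166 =724.07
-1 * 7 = -7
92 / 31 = 2.97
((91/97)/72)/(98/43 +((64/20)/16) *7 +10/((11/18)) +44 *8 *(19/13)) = 399685/16395771096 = 0.00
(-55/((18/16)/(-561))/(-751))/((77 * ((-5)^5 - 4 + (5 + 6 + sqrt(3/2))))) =1496 * sqrt(6)/61329775899 + 9329056/61329775899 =0.00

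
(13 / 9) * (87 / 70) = 377 / 210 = 1.80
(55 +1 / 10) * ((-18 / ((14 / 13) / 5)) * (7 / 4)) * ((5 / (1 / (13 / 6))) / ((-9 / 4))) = 465595 / 12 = 38799.58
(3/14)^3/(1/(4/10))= 27/6860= 0.00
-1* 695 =-695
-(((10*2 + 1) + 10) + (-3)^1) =-28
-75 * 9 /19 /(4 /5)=-3375 /76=-44.41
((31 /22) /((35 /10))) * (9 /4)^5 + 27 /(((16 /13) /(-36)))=-60439689 /78848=-766.53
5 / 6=0.83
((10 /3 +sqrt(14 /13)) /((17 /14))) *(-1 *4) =-14.40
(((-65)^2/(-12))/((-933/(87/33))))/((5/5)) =122525/123156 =0.99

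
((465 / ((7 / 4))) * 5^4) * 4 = 4650000 / 7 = 664285.71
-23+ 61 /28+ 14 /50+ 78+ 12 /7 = 41421 /700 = 59.17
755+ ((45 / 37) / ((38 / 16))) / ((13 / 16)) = 6905705 / 9139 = 755.63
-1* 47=-47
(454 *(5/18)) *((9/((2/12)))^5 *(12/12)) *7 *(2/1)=810681359040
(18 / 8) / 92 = 0.02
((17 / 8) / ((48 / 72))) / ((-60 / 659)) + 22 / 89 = -990027 / 28480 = -34.76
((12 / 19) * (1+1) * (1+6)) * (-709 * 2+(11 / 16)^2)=-7620627 / 608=-12533.93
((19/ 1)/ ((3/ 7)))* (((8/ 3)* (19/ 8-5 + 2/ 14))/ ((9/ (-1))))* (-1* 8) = -21128/ 81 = -260.84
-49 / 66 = -0.74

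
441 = 441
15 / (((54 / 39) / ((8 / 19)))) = 260 / 57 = 4.56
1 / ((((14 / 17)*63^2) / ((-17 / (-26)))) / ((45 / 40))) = 289 / 1284192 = 0.00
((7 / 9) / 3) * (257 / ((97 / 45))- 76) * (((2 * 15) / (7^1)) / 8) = 20965 / 3492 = 6.00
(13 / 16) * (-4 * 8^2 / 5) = -208 / 5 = -41.60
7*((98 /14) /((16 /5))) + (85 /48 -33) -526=-541.92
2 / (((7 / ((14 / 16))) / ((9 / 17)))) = 9 / 68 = 0.13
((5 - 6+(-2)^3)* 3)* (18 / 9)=-54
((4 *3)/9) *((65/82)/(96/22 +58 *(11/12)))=2860/155677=0.02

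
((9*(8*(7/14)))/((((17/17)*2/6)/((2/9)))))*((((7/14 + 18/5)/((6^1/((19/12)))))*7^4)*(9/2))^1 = 5611137/20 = 280556.85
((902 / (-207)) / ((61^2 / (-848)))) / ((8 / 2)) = 191224 / 770247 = 0.25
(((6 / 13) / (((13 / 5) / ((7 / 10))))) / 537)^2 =49 / 915123001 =0.00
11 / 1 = 11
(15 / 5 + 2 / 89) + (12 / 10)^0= 358 / 89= 4.02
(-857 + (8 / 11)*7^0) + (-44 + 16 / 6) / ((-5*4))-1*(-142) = -117514 / 165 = -712.21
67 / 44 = 1.52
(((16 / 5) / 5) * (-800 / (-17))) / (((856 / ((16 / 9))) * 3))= 1024 / 49113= 0.02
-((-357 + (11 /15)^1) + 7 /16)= 85399 /240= 355.83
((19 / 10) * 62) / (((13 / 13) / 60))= 7068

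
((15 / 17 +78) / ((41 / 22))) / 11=2682 / 697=3.85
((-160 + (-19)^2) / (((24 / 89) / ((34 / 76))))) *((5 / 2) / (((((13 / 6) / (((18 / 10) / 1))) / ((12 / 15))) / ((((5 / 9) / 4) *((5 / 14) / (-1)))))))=-1520565 / 55328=-27.48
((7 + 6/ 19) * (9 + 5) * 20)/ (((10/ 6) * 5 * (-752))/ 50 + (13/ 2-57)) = -46704/ 4009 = -11.65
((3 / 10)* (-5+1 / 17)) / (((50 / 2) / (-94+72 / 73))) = 171108 / 31025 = 5.52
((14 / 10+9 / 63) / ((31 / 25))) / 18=15 / 217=0.07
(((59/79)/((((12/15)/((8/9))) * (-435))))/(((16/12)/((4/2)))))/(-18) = 59/371142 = 0.00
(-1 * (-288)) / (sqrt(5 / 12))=576 * sqrt(15) / 5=446.17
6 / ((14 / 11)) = 33 / 7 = 4.71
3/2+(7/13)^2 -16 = -4803/338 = -14.21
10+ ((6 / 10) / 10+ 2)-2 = 503 / 50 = 10.06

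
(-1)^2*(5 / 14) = 5 / 14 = 0.36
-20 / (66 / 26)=-260 / 33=-7.88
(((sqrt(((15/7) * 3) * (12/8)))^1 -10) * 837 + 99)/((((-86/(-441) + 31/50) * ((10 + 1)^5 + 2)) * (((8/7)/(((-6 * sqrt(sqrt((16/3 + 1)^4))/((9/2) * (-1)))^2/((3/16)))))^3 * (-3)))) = 1190548950364443443200/1538140897860183 -2868569676768051200 * sqrt(210)/170904544206687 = 530785.73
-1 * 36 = -36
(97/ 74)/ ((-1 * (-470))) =97/ 34780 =0.00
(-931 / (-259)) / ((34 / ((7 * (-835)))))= -777385 / 1258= -617.95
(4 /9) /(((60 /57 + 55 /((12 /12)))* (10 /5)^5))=19 /76680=0.00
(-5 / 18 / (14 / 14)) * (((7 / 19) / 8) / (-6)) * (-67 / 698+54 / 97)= 1091755 / 1111461696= 0.00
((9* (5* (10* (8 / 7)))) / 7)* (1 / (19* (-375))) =-48 / 4655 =-0.01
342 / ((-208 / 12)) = -513 / 26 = -19.73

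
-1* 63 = -63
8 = 8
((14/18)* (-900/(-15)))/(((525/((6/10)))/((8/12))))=8/225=0.04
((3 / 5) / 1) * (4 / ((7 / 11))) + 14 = 622 / 35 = 17.77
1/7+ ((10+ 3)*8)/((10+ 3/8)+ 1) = 65/7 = 9.29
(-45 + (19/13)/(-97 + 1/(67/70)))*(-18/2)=11286714/27859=405.14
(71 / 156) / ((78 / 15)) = 355 / 4056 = 0.09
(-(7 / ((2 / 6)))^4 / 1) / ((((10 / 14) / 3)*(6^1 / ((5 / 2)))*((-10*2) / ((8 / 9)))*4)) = 151263 / 40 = 3781.58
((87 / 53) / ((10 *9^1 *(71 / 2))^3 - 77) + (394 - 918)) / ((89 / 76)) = -34419403505858822 / 76921627963583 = -447.46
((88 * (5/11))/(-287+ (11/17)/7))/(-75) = 476/256065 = 0.00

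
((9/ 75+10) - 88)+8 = -1747/ 25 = -69.88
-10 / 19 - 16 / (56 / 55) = -2160 / 133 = -16.24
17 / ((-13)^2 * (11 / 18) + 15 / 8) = 1224 / 7571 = 0.16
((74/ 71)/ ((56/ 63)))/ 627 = 111/ 59356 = 0.00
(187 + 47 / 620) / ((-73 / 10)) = -115987 / 4526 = -25.63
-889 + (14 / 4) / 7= -1777 / 2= -888.50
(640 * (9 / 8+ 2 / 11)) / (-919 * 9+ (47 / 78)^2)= -11194560 / 110700821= -0.10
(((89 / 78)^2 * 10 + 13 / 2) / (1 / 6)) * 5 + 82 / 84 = 4163389 / 7098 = 586.56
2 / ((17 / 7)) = 14 / 17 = 0.82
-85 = -85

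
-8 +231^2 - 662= 52691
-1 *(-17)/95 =17/95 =0.18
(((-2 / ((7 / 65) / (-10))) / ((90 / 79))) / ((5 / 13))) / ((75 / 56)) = 213616 / 675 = 316.47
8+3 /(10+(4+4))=49 /6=8.17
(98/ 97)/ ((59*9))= 98/ 51507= 0.00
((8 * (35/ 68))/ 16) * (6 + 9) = 525/ 136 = 3.86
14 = 14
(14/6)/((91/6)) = 2/13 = 0.15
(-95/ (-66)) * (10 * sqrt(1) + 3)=1235/ 66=18.71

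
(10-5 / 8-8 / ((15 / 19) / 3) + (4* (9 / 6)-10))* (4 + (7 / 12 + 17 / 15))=-343343 / 2400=-143.06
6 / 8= 3 / 4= 0.75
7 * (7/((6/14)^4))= 117649/81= 1452.46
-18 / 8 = -9 / 4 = -2.25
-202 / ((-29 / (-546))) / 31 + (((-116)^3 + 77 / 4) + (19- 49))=-1561029.43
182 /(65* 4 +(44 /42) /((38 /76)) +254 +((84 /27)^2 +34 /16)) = 825552 /2394551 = 0.34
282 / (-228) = -1.24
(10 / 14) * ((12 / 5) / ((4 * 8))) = 3 / 56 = 0.05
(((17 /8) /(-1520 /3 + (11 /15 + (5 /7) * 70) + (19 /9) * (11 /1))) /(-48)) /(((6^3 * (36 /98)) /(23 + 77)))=104125 /807542784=0.00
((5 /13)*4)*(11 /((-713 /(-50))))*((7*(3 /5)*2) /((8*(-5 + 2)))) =-3850 /9269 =-0.42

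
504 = 504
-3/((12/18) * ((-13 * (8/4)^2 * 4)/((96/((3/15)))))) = 135/13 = 10.38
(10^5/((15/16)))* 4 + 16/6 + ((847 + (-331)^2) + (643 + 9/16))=25810603/48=537720.90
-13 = -13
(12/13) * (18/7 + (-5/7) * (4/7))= 1272/637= 2.00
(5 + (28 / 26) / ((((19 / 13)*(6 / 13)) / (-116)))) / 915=-10271 / 52155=-0.20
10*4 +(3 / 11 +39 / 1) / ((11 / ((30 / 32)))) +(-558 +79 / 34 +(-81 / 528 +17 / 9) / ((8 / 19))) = -1204281251 / 2369664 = -508.21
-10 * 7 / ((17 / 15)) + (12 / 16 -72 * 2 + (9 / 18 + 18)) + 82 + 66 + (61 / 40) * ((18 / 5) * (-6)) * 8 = -513459 / 1700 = -302.03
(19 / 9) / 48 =19 / 432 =0.04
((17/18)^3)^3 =118587876497/198359290368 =0.60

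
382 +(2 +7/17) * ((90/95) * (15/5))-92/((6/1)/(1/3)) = 1115542/2907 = 383.74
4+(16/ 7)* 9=24.57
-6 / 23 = -0.26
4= 4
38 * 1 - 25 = 13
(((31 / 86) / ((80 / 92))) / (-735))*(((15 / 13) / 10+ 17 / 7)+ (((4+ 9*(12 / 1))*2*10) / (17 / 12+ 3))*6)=-20946156787 / 12194473200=-1.72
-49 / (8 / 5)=-245 / 8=-30.62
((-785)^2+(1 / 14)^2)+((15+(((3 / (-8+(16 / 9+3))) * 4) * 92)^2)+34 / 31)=3748787873631 / 5109916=733630.04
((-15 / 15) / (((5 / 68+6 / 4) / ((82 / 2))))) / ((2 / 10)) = -13940 / 107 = -130.28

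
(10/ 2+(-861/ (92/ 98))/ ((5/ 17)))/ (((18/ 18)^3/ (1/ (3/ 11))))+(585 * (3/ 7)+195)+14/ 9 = -158929613/ 14490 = -10968.23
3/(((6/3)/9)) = 27/2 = 13.50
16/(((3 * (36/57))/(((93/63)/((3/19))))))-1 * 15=36259/567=63.95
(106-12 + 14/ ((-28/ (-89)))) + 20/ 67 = 18599/ 134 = 138.80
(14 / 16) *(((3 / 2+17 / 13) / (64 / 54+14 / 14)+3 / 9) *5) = 260645 / 36816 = 7.08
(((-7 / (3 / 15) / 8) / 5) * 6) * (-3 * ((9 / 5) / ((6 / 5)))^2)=567 / 16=35.44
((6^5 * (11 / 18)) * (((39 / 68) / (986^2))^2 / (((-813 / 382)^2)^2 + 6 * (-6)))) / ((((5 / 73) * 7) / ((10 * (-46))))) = 40784451431087988 / 397982270663158355417075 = 0.00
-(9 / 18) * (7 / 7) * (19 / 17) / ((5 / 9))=-171 / 170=-1.01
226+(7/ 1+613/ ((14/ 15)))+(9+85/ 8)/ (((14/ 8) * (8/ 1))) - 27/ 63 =99765/ 112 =890.76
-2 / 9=-0.22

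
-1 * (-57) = 57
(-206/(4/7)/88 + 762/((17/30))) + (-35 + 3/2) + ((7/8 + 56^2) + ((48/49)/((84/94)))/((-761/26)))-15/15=3469856247615/780980816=4442.95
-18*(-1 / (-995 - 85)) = -1 / 60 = -0.02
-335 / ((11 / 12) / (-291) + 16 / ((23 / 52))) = -26905860 / 2905091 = -9.26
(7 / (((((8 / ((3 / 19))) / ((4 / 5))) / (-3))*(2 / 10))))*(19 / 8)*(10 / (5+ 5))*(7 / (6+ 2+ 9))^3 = -21609 / 78608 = -0.27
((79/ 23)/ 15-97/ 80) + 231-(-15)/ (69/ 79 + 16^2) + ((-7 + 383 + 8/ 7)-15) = 592.22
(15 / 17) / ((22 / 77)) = 105 / 34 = 3.09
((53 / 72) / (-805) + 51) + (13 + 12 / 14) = 3759067 / 57960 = 64.86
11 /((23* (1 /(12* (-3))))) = -396 /23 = -17.22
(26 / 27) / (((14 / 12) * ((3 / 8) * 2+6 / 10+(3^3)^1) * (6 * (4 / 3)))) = 130 / 35721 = 0.00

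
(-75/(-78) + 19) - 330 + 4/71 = -572227/1846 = -309.98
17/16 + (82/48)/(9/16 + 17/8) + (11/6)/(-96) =41587/24768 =1.68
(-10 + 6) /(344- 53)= -4 /291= -0.01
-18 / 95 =-0.19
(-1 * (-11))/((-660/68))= -17/15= -1.13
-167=-167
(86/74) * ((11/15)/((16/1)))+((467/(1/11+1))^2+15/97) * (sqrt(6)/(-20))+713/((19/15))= 94980587/168720 - 2559712753 * sqrt(6)/279360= -21881.17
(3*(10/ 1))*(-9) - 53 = -323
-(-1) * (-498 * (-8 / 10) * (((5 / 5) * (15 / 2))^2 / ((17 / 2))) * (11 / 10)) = 49302 / 17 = 2900.12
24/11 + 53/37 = 1471/407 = 3.61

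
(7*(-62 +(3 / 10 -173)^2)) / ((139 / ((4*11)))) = 229177333 / 3475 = 65950.31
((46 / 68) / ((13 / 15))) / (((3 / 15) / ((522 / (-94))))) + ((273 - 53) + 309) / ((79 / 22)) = 206200037 / 1641146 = 125.64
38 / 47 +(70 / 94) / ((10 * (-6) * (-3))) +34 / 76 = 40507 / 32148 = 1.26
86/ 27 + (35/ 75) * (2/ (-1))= 304/ 135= 2.25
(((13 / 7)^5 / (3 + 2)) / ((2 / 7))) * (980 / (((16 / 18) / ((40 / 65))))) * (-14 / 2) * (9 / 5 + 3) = -12338352 / 35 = -352524.34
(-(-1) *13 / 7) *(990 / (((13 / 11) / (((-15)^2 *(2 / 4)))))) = 175017.86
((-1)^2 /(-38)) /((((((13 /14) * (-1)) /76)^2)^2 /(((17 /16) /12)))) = -8958841696 /85683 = -104557.98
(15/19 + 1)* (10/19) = 340/361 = 0.94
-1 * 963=-963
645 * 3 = 1935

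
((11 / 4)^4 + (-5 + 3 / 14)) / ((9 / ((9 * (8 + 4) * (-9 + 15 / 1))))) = 845199 / 224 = 3773.21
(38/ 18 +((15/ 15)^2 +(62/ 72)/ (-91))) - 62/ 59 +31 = 709799/ 21476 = 33.05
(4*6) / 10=2.40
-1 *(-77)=77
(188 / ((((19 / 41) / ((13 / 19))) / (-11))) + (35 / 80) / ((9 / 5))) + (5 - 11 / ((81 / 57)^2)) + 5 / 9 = -12855094277 / 4210704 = -3052.96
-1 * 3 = -3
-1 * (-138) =138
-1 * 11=-11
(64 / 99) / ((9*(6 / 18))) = 64 / 297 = 0.22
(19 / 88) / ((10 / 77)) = 133 / 80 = 1.66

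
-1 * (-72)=72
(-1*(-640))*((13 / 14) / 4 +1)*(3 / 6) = 2760 / 7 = 394.29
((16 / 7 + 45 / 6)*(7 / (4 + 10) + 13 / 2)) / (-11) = -137 / 22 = -6.23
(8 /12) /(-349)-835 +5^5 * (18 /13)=47528539 /13611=3491.92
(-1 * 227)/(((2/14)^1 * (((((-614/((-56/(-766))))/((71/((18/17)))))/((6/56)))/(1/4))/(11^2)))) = 232068683/5643888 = 41.12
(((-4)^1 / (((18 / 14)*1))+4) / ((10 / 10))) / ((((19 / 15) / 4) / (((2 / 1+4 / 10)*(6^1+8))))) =1792 / 19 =94.32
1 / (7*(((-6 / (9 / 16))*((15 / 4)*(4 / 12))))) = -3 / 280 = -0.01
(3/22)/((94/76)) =57/517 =0.11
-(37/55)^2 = -1369/3025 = -0.45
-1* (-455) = 455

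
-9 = -9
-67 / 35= -1.91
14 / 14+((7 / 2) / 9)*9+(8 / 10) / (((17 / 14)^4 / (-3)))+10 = 11188561 / 835210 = 13.40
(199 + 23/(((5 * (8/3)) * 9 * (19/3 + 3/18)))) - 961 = -594337/780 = -761.97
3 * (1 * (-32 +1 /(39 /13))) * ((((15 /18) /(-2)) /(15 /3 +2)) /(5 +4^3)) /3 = 475 /17388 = 0.03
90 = 90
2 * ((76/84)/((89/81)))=1026/623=1.65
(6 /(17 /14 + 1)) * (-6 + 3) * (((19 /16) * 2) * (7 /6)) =-2793 /124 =-22.52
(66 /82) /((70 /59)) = 1947 /2870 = 0.68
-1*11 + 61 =50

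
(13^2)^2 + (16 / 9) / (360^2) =2082096901 / 72900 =28561.00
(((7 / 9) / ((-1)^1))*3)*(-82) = 574 / 3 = 191.33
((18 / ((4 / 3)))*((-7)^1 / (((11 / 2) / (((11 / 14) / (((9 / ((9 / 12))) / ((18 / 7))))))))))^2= 6561 / 784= 8.37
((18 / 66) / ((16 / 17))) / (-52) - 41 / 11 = -3.73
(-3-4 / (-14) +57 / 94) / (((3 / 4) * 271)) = -2774 / 267477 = -0.01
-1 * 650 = -650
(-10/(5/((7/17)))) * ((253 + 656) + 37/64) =-407491/544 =-749.06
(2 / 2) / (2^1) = 1 / 2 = 0.50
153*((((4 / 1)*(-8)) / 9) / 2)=-272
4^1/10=2/5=0.40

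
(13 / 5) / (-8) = -0.32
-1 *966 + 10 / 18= -8689 / 9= -965.44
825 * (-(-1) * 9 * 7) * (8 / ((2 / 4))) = 831600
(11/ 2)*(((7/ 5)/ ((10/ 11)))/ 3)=847/ 300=2.82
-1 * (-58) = 58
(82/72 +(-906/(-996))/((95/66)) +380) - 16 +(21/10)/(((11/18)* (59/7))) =67459295093/184225140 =366.18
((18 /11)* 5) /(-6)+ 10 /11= -5 /11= -0.45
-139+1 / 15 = -2084 / 15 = -138.93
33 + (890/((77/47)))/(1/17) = 9268.19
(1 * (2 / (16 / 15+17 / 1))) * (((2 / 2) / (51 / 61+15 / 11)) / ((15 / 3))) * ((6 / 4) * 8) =1342 / 11111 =0.12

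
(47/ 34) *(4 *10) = 940/ 17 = 55.29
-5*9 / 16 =-45 / 16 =-2.81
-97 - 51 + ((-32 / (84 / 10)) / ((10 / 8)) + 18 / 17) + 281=46771 / 357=131.01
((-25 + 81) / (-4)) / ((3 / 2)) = -28 / 3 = -9.33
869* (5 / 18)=4345 / 18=241.39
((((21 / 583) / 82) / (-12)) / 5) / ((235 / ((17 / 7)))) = -17 / 224688200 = -0.00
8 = 8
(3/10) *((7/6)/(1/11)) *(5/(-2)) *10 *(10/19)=-1925/38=-50.66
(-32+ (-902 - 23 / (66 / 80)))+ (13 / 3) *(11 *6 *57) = 15340.12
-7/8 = -0.88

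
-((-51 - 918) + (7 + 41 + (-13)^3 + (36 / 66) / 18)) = 102893 / 33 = 3117.97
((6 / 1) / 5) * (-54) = -324 / 5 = -64.80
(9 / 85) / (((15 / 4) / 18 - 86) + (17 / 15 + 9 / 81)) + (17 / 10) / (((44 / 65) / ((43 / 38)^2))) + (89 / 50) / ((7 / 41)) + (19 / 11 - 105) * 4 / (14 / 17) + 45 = -463362096347979 / 1046034466400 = -442.97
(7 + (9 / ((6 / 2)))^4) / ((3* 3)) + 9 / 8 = 785 / 72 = 10.90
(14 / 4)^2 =49 / 4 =12.25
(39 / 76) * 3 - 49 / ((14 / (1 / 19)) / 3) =75 / 76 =0.99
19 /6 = 3.17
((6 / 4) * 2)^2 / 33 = 3 / 11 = 0.27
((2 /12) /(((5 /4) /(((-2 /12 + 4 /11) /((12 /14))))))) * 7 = 637 /2970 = 0.21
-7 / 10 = -0.70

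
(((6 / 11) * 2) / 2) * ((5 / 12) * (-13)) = -65 / 22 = -2.95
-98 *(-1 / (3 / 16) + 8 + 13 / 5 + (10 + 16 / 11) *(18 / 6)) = -640822 / 165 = -3883.77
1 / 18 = 0.06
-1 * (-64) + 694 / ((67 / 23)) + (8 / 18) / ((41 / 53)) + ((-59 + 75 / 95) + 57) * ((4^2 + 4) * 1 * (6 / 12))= 136556336 / 469737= 290.71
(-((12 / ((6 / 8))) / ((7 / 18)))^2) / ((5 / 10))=-3385.47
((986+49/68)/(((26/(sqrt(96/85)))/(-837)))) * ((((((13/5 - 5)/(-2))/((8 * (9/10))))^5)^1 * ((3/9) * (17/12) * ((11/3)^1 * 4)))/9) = -22880077 * sqrt(510)/154664640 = -3.34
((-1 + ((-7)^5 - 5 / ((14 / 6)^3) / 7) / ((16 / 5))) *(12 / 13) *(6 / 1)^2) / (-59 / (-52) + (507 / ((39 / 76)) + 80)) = -21795169608 / 133483595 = -163.28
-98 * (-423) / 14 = 2961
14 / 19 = 0.74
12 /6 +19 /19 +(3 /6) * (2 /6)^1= 19 /6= 3.17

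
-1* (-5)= 5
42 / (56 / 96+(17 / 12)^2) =16.21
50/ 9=5.56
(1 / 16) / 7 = 1 / 112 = 0.01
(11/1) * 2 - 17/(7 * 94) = 14459/658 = 21.97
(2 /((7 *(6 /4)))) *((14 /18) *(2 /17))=8 /459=0.02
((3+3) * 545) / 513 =1090 / 171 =6.37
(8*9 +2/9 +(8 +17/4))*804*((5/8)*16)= 2037470/3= 679156.67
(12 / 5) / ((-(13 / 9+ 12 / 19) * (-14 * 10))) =513 / 62125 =0.01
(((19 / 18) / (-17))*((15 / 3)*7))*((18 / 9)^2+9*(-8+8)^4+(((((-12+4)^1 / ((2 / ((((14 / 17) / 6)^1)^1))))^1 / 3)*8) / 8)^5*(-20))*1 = -111623159817890 / 12827693806929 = -8.70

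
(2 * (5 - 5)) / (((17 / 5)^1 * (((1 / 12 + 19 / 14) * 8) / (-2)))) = 0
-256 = -256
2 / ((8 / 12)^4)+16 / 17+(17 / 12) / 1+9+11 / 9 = 27791 / 1224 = 22.71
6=6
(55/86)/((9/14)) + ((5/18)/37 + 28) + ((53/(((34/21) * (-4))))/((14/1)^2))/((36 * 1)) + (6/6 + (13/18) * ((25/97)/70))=634772609431/21156379776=30.00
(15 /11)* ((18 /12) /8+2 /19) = 1335 /3344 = 0.40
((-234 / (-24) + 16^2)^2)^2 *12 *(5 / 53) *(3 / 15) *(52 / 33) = 16598789232493 / 9328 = 1779458536.93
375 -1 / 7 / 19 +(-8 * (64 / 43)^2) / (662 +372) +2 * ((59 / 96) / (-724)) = 1656760158947989 / 4418337620928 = 374.97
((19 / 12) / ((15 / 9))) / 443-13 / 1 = -115161 / 8860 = -13.00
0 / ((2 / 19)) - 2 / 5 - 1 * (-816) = 4078 / 5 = 815.60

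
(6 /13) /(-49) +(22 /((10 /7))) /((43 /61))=2990699 /136955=21.84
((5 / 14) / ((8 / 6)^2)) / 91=45 / 20384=0.00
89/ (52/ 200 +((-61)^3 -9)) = -4450/ 11349487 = -0.00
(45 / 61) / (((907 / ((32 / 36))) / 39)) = 1560 / 55327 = 0.03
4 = 4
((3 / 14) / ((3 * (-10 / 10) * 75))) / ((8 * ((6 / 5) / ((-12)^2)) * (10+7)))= -1 / 1190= -0.00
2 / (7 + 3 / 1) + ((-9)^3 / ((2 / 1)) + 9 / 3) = -3613 / 10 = -361.30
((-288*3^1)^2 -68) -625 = 745803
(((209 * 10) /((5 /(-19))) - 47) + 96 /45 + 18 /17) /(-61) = 2036381 /15555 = 130.91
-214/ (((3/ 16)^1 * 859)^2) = -54784/ 6640929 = -0.01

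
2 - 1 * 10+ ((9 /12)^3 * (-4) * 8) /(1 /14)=-197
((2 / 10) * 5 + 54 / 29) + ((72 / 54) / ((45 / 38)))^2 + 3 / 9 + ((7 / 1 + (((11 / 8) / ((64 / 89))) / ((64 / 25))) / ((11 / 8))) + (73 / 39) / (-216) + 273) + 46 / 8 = 8182482050393 / 28142899200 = 290.75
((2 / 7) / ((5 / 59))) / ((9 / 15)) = 118 / 21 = 5.62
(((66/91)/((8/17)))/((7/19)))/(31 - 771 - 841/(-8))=-7106/1078441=-0.01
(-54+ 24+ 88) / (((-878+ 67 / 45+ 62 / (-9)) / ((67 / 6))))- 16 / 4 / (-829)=-8000731 / 10985079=-0.73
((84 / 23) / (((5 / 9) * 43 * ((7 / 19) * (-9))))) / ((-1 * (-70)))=-114 / 173075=-0.00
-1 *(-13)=13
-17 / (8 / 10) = -85 / 4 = -21.25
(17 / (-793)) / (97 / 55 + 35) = -935 / 1603446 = -0.00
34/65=0.52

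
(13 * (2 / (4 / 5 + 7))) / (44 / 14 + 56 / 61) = 2135 / 2601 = 0.82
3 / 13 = 0.23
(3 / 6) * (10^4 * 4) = 20000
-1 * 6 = -6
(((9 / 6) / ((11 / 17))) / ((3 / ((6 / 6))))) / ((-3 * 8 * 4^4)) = -17 / 135168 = -0.00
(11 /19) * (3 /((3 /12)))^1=132 /19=6.95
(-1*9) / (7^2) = -0.18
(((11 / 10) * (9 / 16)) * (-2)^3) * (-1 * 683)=3380.85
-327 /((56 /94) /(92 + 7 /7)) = -51047.04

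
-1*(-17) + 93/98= 1759/98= 17.95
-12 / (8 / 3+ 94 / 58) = -1044 / 373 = -2.80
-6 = -6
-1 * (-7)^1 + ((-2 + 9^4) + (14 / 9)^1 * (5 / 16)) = 472787 / 72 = 6566.49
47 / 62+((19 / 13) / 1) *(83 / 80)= 73327 / 32240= 2.27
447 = 447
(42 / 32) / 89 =21 / 1424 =0.01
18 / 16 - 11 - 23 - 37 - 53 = -983 / 8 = -122.88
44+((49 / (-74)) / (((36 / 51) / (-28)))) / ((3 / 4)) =26314 / 333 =79.02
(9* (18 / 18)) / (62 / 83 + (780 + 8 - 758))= 747 / 2552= 0.29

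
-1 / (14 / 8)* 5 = -20 / 7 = -2.86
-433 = -433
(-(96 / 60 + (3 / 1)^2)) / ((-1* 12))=53 / 60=0.88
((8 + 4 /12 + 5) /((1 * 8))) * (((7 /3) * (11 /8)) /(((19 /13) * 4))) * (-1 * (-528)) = 55055 /114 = 482.94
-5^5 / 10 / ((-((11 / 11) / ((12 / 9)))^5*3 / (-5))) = -1600000 / 729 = -2194.79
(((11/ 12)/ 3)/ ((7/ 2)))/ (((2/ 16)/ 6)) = 88/ 21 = 4.19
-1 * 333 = -333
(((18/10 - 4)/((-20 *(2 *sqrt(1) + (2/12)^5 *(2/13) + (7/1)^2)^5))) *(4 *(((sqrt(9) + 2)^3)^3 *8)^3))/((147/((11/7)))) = 649654133582102112921600000000000000000000/12492341963991483154361136592907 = 52004190683.76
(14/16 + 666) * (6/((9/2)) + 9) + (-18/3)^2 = 166249/24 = 6927.04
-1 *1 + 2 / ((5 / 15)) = 5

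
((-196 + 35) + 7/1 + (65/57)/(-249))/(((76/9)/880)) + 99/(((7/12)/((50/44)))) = -3325661930/209741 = -15856.04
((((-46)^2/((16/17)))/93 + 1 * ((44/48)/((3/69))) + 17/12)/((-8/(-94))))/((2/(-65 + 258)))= 157499773/2976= 52923.31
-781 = -781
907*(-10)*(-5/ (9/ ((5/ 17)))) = 1482.03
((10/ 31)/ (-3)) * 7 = -70/ 93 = -0.75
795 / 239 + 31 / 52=48749 / 12428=3.92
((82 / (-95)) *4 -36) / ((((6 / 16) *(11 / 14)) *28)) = -14992 / 3135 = -4.78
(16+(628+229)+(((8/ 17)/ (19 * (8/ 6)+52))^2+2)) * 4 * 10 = 8506715360/ 243049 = 35000.00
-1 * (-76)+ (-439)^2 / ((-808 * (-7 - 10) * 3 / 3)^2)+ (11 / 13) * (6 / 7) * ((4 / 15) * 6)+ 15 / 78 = 6640693537623 / 85848351680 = 77.35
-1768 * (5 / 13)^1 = -680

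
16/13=1.23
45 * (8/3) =120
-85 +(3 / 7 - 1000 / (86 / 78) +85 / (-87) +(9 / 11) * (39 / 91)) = -285802820 / 288057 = -992.17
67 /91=0.74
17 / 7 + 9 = 80 / 7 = 11.43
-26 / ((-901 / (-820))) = -21320 / 901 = -23.66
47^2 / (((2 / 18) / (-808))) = -16063848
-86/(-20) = 43/10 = 4.30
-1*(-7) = 7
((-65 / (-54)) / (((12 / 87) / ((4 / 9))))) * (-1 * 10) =-9425 / 243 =-38.79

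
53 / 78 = 0.68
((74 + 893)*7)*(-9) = -60921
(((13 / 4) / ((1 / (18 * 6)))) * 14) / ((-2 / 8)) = -19656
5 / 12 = 0.42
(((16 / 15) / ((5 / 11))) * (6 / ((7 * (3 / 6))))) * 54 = 217.23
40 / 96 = 5 / 12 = 0.42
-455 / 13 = -35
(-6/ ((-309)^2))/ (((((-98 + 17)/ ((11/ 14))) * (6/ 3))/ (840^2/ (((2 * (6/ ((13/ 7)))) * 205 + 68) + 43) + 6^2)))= 6016186/ 37421199963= 0.00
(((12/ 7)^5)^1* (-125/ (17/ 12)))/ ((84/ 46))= -1430784000/ 2000033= -715.38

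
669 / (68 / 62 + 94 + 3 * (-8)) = 20739 / 2204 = 9.41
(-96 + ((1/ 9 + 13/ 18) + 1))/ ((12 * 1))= -565/ 72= -7.85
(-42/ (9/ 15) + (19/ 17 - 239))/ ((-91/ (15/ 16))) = 39255/ 12376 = 3.17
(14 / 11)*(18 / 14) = 18 / 11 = 1.64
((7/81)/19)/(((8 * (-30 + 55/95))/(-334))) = 1169/181116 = 0.01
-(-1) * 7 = 7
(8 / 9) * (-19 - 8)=-24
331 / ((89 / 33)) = 10923 / 89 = 122.73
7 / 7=1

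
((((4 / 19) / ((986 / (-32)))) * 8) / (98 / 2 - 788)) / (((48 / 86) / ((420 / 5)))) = 77056 / 6922213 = 0.01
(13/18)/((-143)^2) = 1/28314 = 0.00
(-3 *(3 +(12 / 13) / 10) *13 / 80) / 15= -201 / 2000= -0.10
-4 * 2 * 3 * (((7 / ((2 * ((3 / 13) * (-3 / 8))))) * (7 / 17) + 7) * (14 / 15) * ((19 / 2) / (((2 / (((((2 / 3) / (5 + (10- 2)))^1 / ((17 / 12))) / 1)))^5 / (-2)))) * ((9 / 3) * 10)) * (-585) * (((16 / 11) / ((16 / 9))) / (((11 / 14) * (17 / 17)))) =12165889720320 / 83416566093289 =0.15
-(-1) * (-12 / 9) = -4 / 3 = -1.33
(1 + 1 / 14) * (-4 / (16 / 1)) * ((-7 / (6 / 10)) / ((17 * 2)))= 25 / 272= 0.09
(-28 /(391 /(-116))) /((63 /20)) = 9280 /3519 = 2.64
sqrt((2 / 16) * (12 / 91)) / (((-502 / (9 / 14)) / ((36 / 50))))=-81 * sqrt(546) / 15988700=-0.00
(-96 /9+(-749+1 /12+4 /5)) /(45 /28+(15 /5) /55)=-3505579 /7677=-456.63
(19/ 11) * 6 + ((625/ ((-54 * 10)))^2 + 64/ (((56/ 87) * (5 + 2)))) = 162876563/ 6286896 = 25.91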